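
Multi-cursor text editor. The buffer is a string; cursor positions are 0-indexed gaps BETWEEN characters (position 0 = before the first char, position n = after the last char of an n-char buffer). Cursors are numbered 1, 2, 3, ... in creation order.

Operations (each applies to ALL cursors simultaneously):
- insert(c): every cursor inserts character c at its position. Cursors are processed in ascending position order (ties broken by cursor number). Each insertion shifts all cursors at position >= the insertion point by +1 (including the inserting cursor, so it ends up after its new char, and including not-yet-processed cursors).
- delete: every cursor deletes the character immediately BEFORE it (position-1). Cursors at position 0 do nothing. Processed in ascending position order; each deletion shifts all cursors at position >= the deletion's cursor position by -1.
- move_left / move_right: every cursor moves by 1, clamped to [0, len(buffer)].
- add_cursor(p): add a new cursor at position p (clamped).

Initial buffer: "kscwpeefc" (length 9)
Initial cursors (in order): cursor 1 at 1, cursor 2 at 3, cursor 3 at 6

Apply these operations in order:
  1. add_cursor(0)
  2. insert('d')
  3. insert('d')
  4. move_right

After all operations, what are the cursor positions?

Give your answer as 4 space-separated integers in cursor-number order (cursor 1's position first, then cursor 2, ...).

After op 1 (add_cursor(0)): buffer="kscwpeefc" (len 9), cursors c4@0 c1@1 c2@3 c3@6, authorship .........
After op 2 (insert('d')): buffer="dkdscdwpedefc" (len 13), cursors c4@1 c1@3 c2@6 c3@10, authorship 4.1..2...3...
After op 3 (insert('d')): buffer="ddkddscddwpeddefc" (len 17), cursors c4@2 c1@5 c2@9 c3@14, authorship 44.11..22...33...
After op 4 (move_right): buffer="ddkddscddwpeddefc" (len 17), cursors c4@3 c1@6 c2@10 c3@15, authorship 44.11..22...33...

Answer: 6 10 15 3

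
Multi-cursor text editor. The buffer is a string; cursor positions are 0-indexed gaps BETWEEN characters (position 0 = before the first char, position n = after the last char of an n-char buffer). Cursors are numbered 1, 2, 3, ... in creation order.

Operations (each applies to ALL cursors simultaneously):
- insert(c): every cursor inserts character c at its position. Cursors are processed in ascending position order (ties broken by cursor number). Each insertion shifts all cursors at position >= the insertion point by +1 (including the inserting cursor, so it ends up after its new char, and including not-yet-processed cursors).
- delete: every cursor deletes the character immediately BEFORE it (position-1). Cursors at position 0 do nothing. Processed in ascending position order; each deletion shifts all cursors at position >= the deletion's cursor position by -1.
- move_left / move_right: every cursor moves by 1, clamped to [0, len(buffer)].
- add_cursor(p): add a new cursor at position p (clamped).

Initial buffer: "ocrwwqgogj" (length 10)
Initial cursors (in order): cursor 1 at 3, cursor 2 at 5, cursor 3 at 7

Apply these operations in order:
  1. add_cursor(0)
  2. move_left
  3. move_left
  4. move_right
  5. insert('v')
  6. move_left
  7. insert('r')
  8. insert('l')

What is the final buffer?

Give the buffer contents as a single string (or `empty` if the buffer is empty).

After op 1 (add_cursor(0)): buffer="ocrwwqgogj" (len 10), cursors c4@0 c1@3 c2@5 c3@7, authorship ..........
After op 2 (move_left): buffer="ocrwwqgogj" (len 10), cursors c4@0 c1@2 c2@4 c3@6, authorship ..........
After op 3 (move_left): buffer="ocrwwqgogj" (len 10), cursors c4@0 c1@1 c2@3 c3@5, authorship ..........
After op 4 (move_right): buffer="ocrwwqgogj" (len 10), cursors c4@1 c1@2 c2@4 c3@6, authorship ..........
After op 5 (insert('v')): buffer="ovcvrwvwqvgogj" (len 14), cursors c4@2 c1@4 c2@7 c3@10, authorship .4.1..2..3....
After op 6 (move_left): buffer="ovcvrwvwqvgogj" (len 14), cursors c4@1 c1@3 c2@6 c3@9, authorship .4.1..2..3....
After op 7 (insert('r')): buffer="orvcrvrwrvwqrvgogj" (len 18), cursors c4@2 c1@5 c2@9 c3@13, authorship .44.11..22..33....
After op 8 (insert('l')): buffer="orlvcrlvrwrlvwqrlvgogj" (len 22), cursors c4@3 c1@7 c2@12 c3@17, authorship .444.111..222..333....

Answer: orlvcrlvrwrlvwqrlvgogj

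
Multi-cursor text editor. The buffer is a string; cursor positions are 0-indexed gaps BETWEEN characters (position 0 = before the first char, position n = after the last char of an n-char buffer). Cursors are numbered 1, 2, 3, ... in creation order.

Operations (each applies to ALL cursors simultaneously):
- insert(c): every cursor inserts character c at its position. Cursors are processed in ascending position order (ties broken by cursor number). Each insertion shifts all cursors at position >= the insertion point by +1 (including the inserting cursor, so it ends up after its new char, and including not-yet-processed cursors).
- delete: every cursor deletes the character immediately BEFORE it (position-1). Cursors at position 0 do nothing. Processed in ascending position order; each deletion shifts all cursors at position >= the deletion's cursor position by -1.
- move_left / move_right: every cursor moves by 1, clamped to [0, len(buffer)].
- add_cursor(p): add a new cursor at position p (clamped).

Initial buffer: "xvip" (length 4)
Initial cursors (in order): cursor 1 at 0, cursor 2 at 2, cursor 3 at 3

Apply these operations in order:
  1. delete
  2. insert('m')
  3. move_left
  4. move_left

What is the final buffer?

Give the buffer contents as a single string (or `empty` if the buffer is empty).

After op 1 (delete): buffer="xp" (len 2), cursors c1@0 c2@1 c3@1, authorship ..
After op 2 (insert('m')): buffer="mxmmp" (len 5), cursors c1@1 c2@4 c3@4, authorship 1.23.
After op 3 (move_left): buffer="mxmmp" (len 5), cursors c1@0 c2@3 c3@3, authorship 1.23.
After op 4 (move_left): buffer="mxmmp" (len 5), cursors c1@0 c2@2 c3@2, authorship 1.23.

Answer: mxmmp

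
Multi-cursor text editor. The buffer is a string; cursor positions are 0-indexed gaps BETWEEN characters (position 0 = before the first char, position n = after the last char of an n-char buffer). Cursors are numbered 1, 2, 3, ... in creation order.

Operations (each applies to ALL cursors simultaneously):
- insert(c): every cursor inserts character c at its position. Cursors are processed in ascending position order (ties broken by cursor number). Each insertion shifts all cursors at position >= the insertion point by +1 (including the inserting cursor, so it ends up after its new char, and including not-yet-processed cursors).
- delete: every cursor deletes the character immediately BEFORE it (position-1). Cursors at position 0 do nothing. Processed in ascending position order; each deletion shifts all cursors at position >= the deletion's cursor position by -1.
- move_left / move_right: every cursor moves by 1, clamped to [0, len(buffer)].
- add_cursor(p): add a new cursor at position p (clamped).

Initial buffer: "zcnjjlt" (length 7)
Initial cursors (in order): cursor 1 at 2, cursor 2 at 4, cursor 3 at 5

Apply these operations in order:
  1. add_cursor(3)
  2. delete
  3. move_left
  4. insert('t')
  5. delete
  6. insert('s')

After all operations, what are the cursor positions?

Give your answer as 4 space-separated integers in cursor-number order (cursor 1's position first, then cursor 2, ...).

After op 1 (add_cursor(3)): buffer="zcnjjlt" (len 7), cursors c1@2 c4@3 c2@4 c3@5, authorship .......
After op 2 (delete): buffer="zlt" (len 3), cursors c1@1 c2@1 c3@1 c4@1, authorship ...
After op 3 (move_left): buffer="zlt" (len 3), cursors c1@0 c2@0 c3@0 c4@0, authorship ...
After op 4 (insert('t')): buffer="ttttzlt" (len 7), cursors c1@4 c2@4 c3@4 c4@4, authorship 1234...
After op 5 (delete): buffer="zlt" (len 3), cursors c1@0 c2@0 c3@0 c4@0, authorship ...
After op 6 (insert('s')): buffer="sssszlt" (len 7), cursors c1@4 c2@4 c3@4 c4@4, authorship 1234...

Answer: 4 4 4 4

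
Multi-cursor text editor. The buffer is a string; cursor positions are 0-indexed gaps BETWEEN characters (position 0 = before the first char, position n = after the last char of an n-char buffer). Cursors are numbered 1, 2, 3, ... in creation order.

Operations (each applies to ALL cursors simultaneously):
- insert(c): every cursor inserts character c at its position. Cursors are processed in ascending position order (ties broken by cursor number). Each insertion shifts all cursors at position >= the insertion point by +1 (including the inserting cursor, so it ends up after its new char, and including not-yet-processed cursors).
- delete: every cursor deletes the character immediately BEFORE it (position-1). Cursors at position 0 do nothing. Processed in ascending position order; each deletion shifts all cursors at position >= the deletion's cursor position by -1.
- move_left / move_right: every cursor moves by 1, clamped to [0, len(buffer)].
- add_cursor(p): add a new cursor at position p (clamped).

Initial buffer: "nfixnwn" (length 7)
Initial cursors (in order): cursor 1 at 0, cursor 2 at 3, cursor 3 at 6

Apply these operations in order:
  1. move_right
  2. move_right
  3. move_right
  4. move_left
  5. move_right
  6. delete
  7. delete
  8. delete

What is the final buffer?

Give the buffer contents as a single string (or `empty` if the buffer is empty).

Answer: empty

Derivation:
After op 1 (move_right): buffer="nfixnwn" (len 7), cursors c1@1 c2@4 c3@7, authorship .......
After op 2 (move_right): buffer="nfixnwn" (len 7), cursors c1@2 c2@5 c3@7, authorship .......
After op 3 (move_right): buffer="nfixnwn" (len 7), cursors c1@3 c2@6 c3@7, authorship .......
After op 4 (move_left): buffer="nfixnwn" (len 7), cursors c1@2 c2@5 c3@6, authorship .......
After op 5 (move_right): buffer="nfixnwn" (len 7), cursors c1@3 c2@6 c3@7, authorship .......
After op 6 (delete): buffer="nfxn" (len 4), cursors c1@2 c2@4 c3@4, authorship ....
After op 7 (delete): buffer="n" (len 1), cursors c1@1 c2@1 c3@1, authorship .
After op 8 (delete): buffer="" (len 0), cursors c1@0 c2@0 c3@0, authorship 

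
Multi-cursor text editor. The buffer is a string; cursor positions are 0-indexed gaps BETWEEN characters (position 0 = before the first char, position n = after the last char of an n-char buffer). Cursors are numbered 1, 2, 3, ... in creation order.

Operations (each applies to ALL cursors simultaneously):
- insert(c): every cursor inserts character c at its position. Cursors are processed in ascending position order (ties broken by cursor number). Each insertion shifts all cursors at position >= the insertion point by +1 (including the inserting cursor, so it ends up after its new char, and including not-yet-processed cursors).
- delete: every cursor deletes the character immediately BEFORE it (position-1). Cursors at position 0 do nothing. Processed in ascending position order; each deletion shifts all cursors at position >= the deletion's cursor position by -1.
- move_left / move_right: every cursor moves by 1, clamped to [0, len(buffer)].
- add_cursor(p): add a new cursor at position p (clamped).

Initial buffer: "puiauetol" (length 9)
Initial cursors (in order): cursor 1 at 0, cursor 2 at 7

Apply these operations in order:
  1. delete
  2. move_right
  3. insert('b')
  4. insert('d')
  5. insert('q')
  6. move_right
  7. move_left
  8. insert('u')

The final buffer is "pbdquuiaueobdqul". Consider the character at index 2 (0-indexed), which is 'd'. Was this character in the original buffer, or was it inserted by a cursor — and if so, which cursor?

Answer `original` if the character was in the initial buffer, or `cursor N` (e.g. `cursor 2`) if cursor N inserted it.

Answer: cursor 1

Derivation:
After op 1 (delete): buffer="puiaueol" (len 8), cursors c1@0 c2@6, authorship ........
After op 2 (move_right): buffer="puiaueol" (len 8), cursors c1@1 c2@7, authorship ........
After op 3 (insert('b')): buffer="pbuiaueobl" (len 10), cursors c1@2 c2@9, authorship .1......2.
After op 4 (insert('d')): buffer="pbduiaueobdl" (len 12), cursors c1@3 c2@11, authorship .11......22.
After op 5 (insert('q')): buffer="pbdquiaueobdql" (len 14), cursors c1@4 c2@13, authorship .111......222.
After op 6 (move_right): buffer="pbdquiaueobdql" (len 14), cursors c1@5 c2@14, authorship .111......222.
After op 7 (move_left): buffer="pbdquiaueobdql" (len 14), cursors c1@4 c2@13, authorship .111......222.
After op 8 (insert('u')): buffer="pbdquuiaueobdqul" (len 16), cursors c1@5 c2@15, authorship .1111......2222.
Authorship (.=original, N=cursor N): . 1 1 1 1 . . . . . . 2 2 2 2 .
Index 2: author = 1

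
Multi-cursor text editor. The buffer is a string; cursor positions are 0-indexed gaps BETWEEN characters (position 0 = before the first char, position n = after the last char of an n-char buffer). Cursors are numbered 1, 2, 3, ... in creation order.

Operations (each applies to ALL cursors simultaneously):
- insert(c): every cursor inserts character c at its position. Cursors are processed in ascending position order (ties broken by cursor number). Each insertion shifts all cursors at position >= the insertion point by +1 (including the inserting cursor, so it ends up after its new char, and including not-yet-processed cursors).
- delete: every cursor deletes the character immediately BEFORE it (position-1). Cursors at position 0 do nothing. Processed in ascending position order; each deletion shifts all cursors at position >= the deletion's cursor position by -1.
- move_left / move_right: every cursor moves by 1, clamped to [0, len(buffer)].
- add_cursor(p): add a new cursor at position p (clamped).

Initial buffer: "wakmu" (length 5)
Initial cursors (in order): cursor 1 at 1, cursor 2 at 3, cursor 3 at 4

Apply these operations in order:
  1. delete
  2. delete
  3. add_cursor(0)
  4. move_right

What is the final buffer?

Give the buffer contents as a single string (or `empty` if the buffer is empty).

Answer: u

Derivation:
After op 1 (delete): buffer="au" (len 2), cursors c1@0 c2@1 c3@1, authorship ..
After op 2 (delete): buffer="u" (len 1), cursors c1@0 c2@0 c3@0, authorship .
After op 3 (add_cursor(0)): buffer="u" (len 1), cursors c1@0 c2@0 c3@0 c4@0, authorship .
After op 4 (move_right): buffer="u" (len 1), cursors c1@1 c2@1 c3@1 c4@1, authorship .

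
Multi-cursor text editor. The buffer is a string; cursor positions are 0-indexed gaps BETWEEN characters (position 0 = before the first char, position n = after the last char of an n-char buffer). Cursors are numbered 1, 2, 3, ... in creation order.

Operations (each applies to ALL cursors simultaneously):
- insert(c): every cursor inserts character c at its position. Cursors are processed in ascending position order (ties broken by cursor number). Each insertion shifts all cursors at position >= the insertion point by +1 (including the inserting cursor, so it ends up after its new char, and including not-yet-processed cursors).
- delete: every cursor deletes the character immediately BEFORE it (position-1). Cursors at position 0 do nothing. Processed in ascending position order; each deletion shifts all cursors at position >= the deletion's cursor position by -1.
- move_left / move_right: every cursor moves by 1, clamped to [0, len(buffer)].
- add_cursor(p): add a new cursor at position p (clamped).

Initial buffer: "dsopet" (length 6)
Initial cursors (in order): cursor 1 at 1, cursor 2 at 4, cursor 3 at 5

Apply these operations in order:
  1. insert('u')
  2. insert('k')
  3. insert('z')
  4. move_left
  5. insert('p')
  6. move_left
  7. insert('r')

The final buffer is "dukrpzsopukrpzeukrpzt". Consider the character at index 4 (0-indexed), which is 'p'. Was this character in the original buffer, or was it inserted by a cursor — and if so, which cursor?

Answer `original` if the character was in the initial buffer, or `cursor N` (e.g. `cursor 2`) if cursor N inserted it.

Answer: cursor 1

Derivation:
After op 1 (insert('u')): buffer="dusopueut" (len 9), cursors c1@2 c2@6 c3@8, authorship .1...2.3.
After op 2 (insert('k')): buffer="duksopukeukt" (len 12), cursors c1@3 c2@8 c3@11, authorship .11...22.33.
After op 3 (insert('z')): buffer="dukzsopukzeukzt" (len 15), cursors c1@4 c2@10 c3@14, authorship .111...222.333.
After op 4 (move_left): buffer="dukzsopukzeukzt" (len 15), cursors c1@3 c2@9 c3@13, authorship .111...222.333.
After op 5 (insert('p')): buffer="dukpzsopukpzeukpzt" (len 18), cursors c1@4 c2@11 c3@16, authorship .1111...2222.3333.
After op 6 (move_left): buffer="dukpzsopukpzeukpzt" (len 18), cursors c1@3 c2@10 c3@15, authorship .1111...2222.3333.
After op 7 (insert('r')): buffer="dukrpzsopukrpzeukrpzt" (len 21), cursors c1@4 c2@12 c3@18, authorship .11111...22222.33333.
Authorship (.=original, N=cursor N): . 1 1 1 1 1 . . . 2 2 2 2 2 . 3 3 3 3 3 .
Index 4: author = 1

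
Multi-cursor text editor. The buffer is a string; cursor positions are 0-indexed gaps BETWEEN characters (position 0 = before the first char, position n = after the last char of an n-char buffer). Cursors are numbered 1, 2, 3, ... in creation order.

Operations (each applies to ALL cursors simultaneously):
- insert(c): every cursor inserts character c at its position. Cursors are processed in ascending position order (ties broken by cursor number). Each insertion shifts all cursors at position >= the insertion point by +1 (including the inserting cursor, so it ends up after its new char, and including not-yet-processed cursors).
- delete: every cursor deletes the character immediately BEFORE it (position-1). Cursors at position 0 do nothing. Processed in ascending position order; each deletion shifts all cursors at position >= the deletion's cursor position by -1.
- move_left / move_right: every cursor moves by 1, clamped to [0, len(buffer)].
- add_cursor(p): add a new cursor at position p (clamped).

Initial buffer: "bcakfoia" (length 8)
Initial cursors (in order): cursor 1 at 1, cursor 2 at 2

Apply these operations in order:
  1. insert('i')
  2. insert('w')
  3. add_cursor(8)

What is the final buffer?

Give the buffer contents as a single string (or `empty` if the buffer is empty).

After op 1 (insert('i')): buffer="biciakfoia" (len 10), cursors c1@2 c2@4, authorship .1.2......
After op 2 (insert('w')): buffer="biwciwakfoia" (len 12), cursors c1@3 c2@6, authorship .11.22......
After op 3 (add_cursor(8)): buffer="biwciwakfoia" (len 12), cursors c1@3 c2@6 c3@8, authorship .11.22......

Answer: biwciwakfoia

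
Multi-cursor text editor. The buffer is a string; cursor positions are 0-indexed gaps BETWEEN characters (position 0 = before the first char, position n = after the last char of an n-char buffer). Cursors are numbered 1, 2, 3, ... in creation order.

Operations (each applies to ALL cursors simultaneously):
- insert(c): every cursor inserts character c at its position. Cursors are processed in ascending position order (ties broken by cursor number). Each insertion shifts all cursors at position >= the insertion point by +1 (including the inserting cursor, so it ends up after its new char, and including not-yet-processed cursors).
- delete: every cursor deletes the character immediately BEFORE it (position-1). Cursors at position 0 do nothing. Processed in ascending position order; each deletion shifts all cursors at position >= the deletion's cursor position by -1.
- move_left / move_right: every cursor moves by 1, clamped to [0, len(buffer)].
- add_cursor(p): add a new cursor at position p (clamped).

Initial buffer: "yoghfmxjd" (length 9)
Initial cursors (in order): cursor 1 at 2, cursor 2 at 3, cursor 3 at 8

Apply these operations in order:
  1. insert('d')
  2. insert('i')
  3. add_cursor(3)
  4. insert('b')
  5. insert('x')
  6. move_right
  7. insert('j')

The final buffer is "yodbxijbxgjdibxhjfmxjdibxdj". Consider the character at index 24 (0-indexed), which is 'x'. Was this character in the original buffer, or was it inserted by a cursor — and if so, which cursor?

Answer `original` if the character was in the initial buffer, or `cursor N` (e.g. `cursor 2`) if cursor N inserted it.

Answer: cursor 3

Derivation:
After op 1 (insert('d')): buffer="yodgdhfmxjdd" (len 12), cursors c1@3 c2@5 c3@11, authorship ..1.2.....3.
After op 2 (insert('i')): buffer="yodigdihfmxjdid" (len 15), cursors c1@4 c2@7 c3@14, authorship ..11.22.....33.
After op 3 (add_cursor(3)): buffer="yodigdihfmxjdid" (len 15), cursors c4@3 c1@4 c2@7 c3@14, authorship ..11.22.....33.
After op 4 (insert('b')): buffer="yodbibgdibhfmxjdibd" (len 19), cursors c4@4 c1@6 c2@10 c3@18, authorship ..1411.222.....333.
After op 5 (insert('x')): buffer="yodbxibxgdibxhfmxjdibxd" (len 23), cursors c4@5 c1@8 c2@13 c3@22, authorship ..144111.2222.....3333.
After op 6 (move_right): buffer="yodbxibxgdibxhfmxjdibxd" (len 23), cursors c4@6 c1@9 c2@14 c3@23, authorship ..144111.2222.....3333.
After op 7 (insert('j')): buffer="yodbxijbxgjdibxhjfmxjdibxdj" (len 27), cursors c4@7 c1@11 c2@17 c3@27, authorship ..1441411.12222.2....3333.3
Authorship (.=original, N=cursor N): . . 1 4 4 1 4 1 1 . 1 2 2 2 2 . 2 . . . . 3 3 3 3 . 3
Index 24: author = 3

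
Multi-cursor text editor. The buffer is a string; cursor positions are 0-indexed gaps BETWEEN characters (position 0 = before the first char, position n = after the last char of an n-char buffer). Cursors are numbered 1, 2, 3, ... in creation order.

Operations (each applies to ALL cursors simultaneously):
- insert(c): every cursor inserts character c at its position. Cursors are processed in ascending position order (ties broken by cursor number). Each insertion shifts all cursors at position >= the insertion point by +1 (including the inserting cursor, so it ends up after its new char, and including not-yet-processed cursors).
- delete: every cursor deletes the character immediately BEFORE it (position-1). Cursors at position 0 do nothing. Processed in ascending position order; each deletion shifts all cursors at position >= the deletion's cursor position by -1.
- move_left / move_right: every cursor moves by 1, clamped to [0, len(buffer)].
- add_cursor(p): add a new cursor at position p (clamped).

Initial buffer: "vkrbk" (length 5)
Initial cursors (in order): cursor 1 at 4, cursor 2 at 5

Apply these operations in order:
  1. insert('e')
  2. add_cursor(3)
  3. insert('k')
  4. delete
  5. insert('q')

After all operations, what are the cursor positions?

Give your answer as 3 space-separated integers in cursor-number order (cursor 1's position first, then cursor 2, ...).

Answer: 7 10 4

Derivation:
After op 1 (insert('e')): buffer="vkrbeke" (len 7), cursors c1@5 c2@7, authorship ....1.2
After op 2 (add_cursor(3)): buffer="vkrbeke" (len 7), cursors c3@3 c1@5 c2@7, authorship ....1.2
After op 3 (insert('k')): buffer="vkrkbekkek" (len 10), cursors c3@4 c1@7 c2@10, authorship ...3.11.22
After op 4 (delete): buffer="vkrbeke" (len 7), cursors c3@3 c1@5 c2@7, authorship ....1.2
After op 5 (insert('q')): buffer="vkrqbeqkeq" (len 10), cursors c3@4 c1@7 c2@10, authorship ...3.11.22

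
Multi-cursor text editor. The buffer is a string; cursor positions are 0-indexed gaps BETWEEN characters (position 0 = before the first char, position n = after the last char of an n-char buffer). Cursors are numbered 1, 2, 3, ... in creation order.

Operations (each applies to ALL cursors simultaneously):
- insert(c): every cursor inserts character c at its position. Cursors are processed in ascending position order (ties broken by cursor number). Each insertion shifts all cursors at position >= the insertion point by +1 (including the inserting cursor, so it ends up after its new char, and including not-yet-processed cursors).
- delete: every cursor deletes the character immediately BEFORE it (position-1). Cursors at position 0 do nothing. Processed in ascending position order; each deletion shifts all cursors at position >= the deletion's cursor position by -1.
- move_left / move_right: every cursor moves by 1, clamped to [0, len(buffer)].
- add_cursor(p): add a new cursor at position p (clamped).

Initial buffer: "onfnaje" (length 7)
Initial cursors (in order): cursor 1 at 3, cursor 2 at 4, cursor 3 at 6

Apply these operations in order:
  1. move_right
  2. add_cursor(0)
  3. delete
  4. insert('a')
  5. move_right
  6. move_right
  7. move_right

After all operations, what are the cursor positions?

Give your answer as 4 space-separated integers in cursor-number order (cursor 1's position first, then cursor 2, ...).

Answer: 8 8 8 4

Derivation:
After op 1 (move_right): buffer="onfnaje" (len 7), cursors c1@4 c2@5 c3@7, authorship .......
After op 2 (add_cursor(0)): buffer="onfnaje" (len 7), cursors c4@0 c1@4 c2@5 c3@7, authorship .......
After op 3 (delete): buffer="onfj" (len 4), cursors c4@0 c1@3 c2@3 c3@4, authorship ....
After op 4 (insert('a')): buffer="aonfaaja" (len 8), cursors c4@1 c1@6 c2@6 c3@8, authorship 4...12.3
After op 5 (move_right): buffer="aonfaaja" (len 8), cursors c4@2 c1@7 c2@7 c3@8, authorship 4...12.3
After op 6 (move_right): buffer="aonfaaja" (len 8), cursors c4@3 c1@8 c2@8 c3@8, authorship 4...12.3
After op 7 (move_right): buffer="aonfaaja" (len 8), cursors c4@4 c1@8 c2@8 c3@8, authorship 4...12.3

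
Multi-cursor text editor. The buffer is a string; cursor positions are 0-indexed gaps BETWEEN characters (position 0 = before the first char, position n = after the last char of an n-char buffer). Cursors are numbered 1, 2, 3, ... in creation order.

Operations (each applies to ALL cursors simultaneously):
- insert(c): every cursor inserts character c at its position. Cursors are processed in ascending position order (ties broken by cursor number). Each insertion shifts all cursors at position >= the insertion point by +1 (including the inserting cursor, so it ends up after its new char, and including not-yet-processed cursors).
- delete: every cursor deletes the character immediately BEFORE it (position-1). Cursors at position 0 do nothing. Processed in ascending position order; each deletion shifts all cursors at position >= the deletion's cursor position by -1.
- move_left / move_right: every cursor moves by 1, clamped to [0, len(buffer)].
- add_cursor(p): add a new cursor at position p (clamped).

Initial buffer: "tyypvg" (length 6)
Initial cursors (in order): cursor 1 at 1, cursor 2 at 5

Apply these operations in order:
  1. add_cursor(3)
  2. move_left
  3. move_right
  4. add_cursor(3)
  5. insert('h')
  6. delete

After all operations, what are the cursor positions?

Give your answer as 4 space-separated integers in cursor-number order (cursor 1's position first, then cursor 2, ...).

After op 1 (add_cursor(3)): buffer="tyypvg" (len 6), cursors c1@1 c3@3 c2@5, authorship ......
After op 2 (move_left): buffer="tyypvg" (len 6), cursors c1@0 c3@2 c2@4, authorship ......
After op 3 (move_right): buffer="tyypvg" (len 6), cursors c1@1 c3@3 c2@5, authorship ......
After op 4 (add_cursor(3)): buffer="tyypvg" (len 6), cursors c1@1 c3@3 c4@3 c2@5, authorship ......
After op 5 (insert('h')): buffer="thyyhhpvhg" (len 10), cursors c1@2 c3@6 c4@6 c2@9, authorship .1..34..2.
After op 6 (delete): buffer="tyypvg" (len 6), cursors c1@1 c3@3 c4@3 c2@5, authorship ......

Answer: 1 5 3 3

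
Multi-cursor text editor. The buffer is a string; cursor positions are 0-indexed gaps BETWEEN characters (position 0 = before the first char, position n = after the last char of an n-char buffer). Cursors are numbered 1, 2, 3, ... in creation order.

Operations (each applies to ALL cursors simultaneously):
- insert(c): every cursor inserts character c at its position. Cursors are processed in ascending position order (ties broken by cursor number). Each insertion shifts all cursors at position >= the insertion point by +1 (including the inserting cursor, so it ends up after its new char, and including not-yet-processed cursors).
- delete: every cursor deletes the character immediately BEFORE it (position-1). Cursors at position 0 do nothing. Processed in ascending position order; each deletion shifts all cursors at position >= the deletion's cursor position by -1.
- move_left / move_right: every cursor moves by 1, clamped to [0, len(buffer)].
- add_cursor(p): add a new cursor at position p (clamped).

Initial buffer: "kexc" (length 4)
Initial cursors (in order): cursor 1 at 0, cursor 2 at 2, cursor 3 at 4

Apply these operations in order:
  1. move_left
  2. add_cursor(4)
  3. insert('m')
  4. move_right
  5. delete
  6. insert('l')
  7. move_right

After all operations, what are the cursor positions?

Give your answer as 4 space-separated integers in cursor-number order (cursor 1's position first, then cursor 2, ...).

Answer: 3 5 8 8

Derivation:
After op 1 (move_left): buffer="kexc" (len 4), cursors c1@0 c2@1 c3@3, authorship ....
After op 2 (add_cursor(4)): buffer="kexc" (len 4), cursors c1@0 c2@1 c3@3 c4@4, authorship ....
After op 3 (insert('m')): buffer="mkmexmcm" (len 8), cursors c1@1 c2@3 c3@6 c4@8, authorship 1.2..3.4
After op 4 (move_right): buffer="mkmexmcm" (len 8), cursors c1@2 c2@4 c3@7 c4@8, authorship 1.2..3.4
After op 5 (delete): buffer="mmxm" (len 4), cursors c1@1 c2@2 c3@4 c4@4, authorship 12.3
After op 6 (insert('l')): buffer="mlmlxmll" (len 8), cursors c1@2 c2@4 c3@8 c4@8, authorship 1122.334
After op 7 (move_right): buffer="mlmlxmll" (len 8), cursors c1@3 c2@5 c3@8 c4@8, authorship 1122.334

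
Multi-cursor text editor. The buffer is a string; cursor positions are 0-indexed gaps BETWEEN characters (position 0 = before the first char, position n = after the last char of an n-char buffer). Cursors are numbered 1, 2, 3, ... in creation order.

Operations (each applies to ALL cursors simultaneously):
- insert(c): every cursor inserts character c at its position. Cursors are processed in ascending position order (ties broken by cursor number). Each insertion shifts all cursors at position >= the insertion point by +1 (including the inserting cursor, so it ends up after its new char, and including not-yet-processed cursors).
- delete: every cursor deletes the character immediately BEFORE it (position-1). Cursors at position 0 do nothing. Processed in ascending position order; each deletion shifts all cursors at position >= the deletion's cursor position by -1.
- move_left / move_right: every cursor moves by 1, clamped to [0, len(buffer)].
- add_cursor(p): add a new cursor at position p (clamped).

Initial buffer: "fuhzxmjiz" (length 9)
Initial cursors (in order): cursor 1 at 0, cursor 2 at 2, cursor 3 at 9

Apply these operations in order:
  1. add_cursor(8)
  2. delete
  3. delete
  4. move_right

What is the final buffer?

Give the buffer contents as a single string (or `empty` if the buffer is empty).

After op 1 (add_cursor(8)): buffer="fuhzxmjiz" (len 9), cursors c1@0 c2@2 c4@8 c3@9, authorship .........
After op 2 (delete): buffer="fhzxmj" (len 6), cursors c1@0 c2@1 c3@6 c4@6, authorship ......
After op 3 (delete): buffer="hzx" (len 3), cursors c1@0 c2@0 c3@3 c4@3, authorship ...
After op 4 (move_right): buffer="hzx" (len 3), cursors c1@1 c2@1 c3@3 c4@3, authorship ...

Answer: hzx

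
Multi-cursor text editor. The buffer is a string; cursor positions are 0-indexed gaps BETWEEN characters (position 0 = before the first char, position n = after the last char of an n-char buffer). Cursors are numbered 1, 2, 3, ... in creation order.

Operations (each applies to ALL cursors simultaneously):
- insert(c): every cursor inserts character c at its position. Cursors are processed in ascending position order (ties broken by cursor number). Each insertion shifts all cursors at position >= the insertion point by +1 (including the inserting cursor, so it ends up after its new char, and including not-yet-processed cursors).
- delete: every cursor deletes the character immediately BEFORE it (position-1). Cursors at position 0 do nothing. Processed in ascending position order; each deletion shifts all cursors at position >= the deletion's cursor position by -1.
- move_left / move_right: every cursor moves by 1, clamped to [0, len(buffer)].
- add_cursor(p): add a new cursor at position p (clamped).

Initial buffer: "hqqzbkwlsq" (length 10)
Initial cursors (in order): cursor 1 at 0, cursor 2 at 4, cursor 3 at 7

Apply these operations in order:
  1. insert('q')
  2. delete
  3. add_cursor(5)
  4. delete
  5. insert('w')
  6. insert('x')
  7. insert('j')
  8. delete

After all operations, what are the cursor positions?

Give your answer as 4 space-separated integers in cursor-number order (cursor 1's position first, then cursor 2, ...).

Answer: 2 9 12 9

Derivation:
After op 1 (insert('q')): buffer="qhqqzqbkwqlsq" (len 13), cursors c1@1 c2@6 c3@10, authorship 1....2...3...
After op 2 (delete): buffer="hqqzbkwlsq" (len 10), cursors c1@0 c2@4 c3@7, authorship ..........
After op 3 (add_cursor(5)): buffer="hqqzbkwlsq" (len 10), cursors c1@0 c2@4 c4@5 c3@7, authorship ..........
After op 4 (delete): buffer="hqqklsq" (len 7), cursors c1@0 c2@3 c4@3 c3@4, authorship .......
After op 5 (insert('w')): buffer="whqqwwkwlsq" (len 11), cursors c1@1 c2@6 c4@6 c3@8, authorship 1...24.3...
After op 6 (insert('x')): buffer="wxhqqwwxxkwxlsq" (len 15), cursors c1@2 c2@9 c4@9 c3@12, authorship 11...2424.33...
After op 7 (insert('j')): buffer="wxjhqqwwxxjjkwxjlsq" (len 19), cursors c1@3 c2@12 c4@12 c3@16, authorship 111...242424.333...
After op 8 (delete): buffer="wxhqqwwxxkwxlsq" (len 15), cursors c1@2 c2@9 c4@9 c3@12, authorship 11...2424.33...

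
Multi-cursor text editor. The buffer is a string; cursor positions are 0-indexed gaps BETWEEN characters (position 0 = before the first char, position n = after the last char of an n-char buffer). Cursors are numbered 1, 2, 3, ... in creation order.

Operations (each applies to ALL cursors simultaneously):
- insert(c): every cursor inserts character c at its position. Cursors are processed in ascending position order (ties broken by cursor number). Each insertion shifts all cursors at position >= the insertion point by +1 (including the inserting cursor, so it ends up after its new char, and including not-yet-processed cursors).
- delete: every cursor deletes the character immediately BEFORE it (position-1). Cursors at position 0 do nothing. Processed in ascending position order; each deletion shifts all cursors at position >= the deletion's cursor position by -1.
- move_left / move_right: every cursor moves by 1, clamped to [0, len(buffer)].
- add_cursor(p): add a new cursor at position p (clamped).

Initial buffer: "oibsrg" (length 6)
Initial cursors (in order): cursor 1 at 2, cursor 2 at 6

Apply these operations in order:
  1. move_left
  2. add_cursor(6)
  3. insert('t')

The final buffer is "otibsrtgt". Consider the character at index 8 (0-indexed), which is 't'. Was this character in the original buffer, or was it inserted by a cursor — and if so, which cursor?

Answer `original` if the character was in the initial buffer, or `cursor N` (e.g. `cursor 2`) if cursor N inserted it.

Answer: cursor 3

Derivation:
After op 1 (move_left): buffer="oibsrg" (len 6), cursors c1@1 c2@5, authorship ......
After op 2 (add_cursor(6)): buffer="oibsrg" (len 6), cursors c1@1 c2@5 c3@6, authorship ......
After op 3 (insert('t')): buffer="otibsrtgt" (len 9), cursors c1@2 c2@7 c3@9, authorship .1....2.3
Authorship (.=original, N=cursor N): . 1 . . . . 2 . 3
Index 8: author = 3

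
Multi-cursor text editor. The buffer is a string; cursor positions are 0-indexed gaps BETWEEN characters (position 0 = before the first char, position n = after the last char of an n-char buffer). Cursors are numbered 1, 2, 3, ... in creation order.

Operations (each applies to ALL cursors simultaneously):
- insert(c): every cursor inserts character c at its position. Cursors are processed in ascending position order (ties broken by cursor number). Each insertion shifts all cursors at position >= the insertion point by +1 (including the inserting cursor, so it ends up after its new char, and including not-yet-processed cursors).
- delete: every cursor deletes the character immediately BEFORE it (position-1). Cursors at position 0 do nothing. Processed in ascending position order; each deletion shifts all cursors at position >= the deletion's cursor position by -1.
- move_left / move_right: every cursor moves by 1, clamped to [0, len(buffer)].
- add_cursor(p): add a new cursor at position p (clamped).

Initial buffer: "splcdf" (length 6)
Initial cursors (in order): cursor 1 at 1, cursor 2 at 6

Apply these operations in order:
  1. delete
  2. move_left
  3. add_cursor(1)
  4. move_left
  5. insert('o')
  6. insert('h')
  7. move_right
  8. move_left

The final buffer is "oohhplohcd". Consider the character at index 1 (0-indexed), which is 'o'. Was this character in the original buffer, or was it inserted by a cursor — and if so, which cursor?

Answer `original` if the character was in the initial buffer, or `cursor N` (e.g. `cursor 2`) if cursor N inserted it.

After op 1 (delete): buffer="plcd" (len 4), cursors c1@0 c2@4, authorship ....
After op 2 (move_left): buffer="plcd" (len 4), cursors c1@0 c2@3, authorship ....
After op 3 (add_cursor(1)): buffer="plcd" (len 4), cursors c1@0 c3@1 c2@3, authorship ....
After op 4 (move_left): buffer="plcd" (len 4), cursors c1@0 c3@0 c2@2, authorship ....
After op 5 (insert('o')): buffer="ooplocd" (len 7), cursors c1@2 c3@2 c2@5, authorship 13..2..
After op 6 (insert('h')): buffer="oohhplohcd" (len 10), cursors c1@4 c3@4 c2@8, authorship 1313..22..
After op 7 (move_right): buffer="oohhplohcd" (len 10), cursors c1@5 c3@5 c2@9, authorship 1313..22..
After op 8 (move_left): buffer="oohhplohcd" (len 10), cursors c1@4 c3@4 c2@8, authorship 1313..22..
Authorship (.=original, N=cursor N): 1 3 1 3 . . 2 2 . .
Index 1: author = 3

Answer: cursor 3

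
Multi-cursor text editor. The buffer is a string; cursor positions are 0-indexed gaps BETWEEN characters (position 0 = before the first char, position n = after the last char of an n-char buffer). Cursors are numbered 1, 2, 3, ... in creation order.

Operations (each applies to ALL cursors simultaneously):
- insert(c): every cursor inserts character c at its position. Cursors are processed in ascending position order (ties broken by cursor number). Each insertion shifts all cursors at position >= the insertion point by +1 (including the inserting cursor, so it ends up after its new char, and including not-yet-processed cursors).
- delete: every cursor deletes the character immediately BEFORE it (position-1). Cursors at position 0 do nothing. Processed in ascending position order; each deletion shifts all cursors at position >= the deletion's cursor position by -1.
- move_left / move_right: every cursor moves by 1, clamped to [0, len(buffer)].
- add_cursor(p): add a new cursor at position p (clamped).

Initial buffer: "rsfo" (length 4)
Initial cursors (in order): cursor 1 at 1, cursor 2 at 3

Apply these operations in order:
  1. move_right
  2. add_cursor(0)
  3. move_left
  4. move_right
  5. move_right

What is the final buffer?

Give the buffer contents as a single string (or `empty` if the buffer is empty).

Answer: rsfo

Derivation:
After op 1 (move_right): buffer="rsfo" (len 4), cursors c1@2 c2@4, authorship ....
After op 2 (add_cursor(0)): buffer="rsfo" (len 4), cursors c3@0 c1@2 c2@4, authorship ....
After op 3 (move_left): buffer="rsfo" (len 4), cursors c3@0 c1@1 c2@3, authorship ....
After op 4 (move_right): buffer="rsfo" (len 4), cursors c3@1 c1@2 c2@4, authorship ....
After op 5 (move_right): buffer="rsfo" (len 4), cursors c3@2 c1@3 c2@4, authorship ....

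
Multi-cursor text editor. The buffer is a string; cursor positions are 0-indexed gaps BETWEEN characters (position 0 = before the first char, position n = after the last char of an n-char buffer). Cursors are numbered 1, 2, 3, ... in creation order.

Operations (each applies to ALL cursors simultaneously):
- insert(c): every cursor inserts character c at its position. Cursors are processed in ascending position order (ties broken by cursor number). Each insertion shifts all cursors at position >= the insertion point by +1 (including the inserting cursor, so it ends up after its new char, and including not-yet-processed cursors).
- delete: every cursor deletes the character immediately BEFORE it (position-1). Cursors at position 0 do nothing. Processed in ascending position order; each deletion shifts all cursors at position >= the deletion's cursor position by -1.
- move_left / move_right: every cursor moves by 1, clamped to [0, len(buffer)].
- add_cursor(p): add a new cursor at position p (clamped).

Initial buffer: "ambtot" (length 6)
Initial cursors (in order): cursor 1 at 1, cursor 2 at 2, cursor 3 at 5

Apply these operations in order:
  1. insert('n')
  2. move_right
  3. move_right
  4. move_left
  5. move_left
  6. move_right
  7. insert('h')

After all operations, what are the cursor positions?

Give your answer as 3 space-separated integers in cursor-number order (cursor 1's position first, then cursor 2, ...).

Answer: 4 7 11

Derivation:
After op 1 (insert('n')): buffer="anmnbtont" (len 9), cursors c1@2 c2@4 c3@8, authorship .1.2...3.
After op 2 (move_right): buffer="anmnbtont" (len 9), cursors c1@3 c2@5 c3@9, authorship .1.2...3.
After op 3 (move_right): buffer="anmnbtont" (len 9), cursors c1@4 c2@6 c3@9, authorship .1.2...3.
After op 4 (move_left): buffer="anmnbtont" (len 9), cursors c1@3 c2@5 c3@8, authorship .1.2...3.
After op 5 (move_left): buffer="anmnbtont" (len 9), cursors c1@2 c2@4 c3@7, authorship .1.2...3.
After op 6 (move_right): buffer="anmnbtont" (len 9), cursors c1@3 c2@5 c3@8, authorship .1.2...3.
After op 7 (insert('h')): buffer="anmhnbhtonht" (len 12), cursors c1@4 c2@7 c3@11, authorship .1.12.2..33.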